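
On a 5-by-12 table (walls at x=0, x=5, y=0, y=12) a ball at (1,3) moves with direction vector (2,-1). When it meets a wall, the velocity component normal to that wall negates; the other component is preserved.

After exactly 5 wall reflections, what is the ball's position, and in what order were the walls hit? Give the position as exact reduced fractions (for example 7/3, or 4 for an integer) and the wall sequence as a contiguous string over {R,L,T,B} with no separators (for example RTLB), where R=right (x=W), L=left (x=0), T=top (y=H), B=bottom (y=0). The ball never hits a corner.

1. t=2 → R at (5,1); v=(-2,-1)
2. t=1 → B at (3,0); v=(-2,1)
3. t=3/2 → L at (0,3/2); v=(2,1)
4. t=5/2 → R at (5,4); v=(-2,1)
5. t=5/2 → L at (0,13/2); v=(2,1)

Final position: (0,13/2)
Wall sequence: RBLRL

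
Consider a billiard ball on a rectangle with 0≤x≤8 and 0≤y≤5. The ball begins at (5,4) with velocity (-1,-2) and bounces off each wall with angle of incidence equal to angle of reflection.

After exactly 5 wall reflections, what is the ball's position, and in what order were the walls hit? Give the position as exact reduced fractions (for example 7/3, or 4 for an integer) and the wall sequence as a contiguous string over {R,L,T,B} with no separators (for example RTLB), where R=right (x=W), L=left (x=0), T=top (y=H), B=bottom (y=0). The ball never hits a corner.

1. t=2 → B at (3,0); v=(-1,2)
2. t=5/2 → T at (1/2,5); v=(-1,-2)
3. t=1/2 → L at (0,4); v=(1,-2)
4. t=2 → B at (2,0); v=(1,2)
5. t=5/2 → T at (9/2,5); v=(1,-2)

Final position: (9/2,5)
Wall sequence: BTLBT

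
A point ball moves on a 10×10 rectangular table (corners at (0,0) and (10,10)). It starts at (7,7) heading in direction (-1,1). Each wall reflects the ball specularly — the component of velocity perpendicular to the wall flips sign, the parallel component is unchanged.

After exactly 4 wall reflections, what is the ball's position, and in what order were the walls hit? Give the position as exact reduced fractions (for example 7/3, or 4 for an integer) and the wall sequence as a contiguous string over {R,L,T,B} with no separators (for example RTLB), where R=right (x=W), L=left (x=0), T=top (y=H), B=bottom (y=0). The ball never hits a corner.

1. t=3 → T at (4,10); v=(-1,-1)
2. t=4 → L at (0,6); v=(1,-1)
3. t=6 → B at (6,0); v=(1,1)
4. t=4 → R at (10,4); v=(-1,1)

Final position: (10,4)
Wall sequence: TLBR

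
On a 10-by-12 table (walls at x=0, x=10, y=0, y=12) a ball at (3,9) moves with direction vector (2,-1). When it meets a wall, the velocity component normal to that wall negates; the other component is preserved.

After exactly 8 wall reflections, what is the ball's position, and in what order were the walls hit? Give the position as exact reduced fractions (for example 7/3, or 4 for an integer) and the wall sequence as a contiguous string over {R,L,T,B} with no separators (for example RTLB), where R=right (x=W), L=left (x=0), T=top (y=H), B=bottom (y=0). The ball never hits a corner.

Final position: (0,9/2)
Wall sequence: RLBRLTRL

1. t=7/2 → R at (10,11/2); v=(-2,-1)
2. t=5 → L at (0,1/2); v=(2,-1)
3. t=1/2 → B at (1,0); v=(2,1)
4. t=9/2 → R at (10,9/2); v=(-2,1)
5. t=5 → L at (0,19/2); v=(2,1)
6. t=5/2 → T at (5,12); v=(2,-1)
7. t=5/2 → R at (10,19/2); v=(-2,-1)
8. t=5 → L at (0,9/2); v=(2,-1)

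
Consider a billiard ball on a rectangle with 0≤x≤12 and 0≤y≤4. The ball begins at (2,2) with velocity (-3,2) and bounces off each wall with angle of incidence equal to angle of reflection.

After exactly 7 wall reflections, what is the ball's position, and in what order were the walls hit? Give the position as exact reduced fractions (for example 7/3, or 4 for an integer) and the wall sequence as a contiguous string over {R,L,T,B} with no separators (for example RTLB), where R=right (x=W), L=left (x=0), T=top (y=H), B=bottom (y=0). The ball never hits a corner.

Final position: (0,10/3)
Wall sequence: LTBRTBL

1. t=2/3 → L at (0,10/3); v=(3,2)
2. t=1/3 → T at (1,4); v=(3,-2)
3. t=2 → B at (7,0); v=(3,2)
4. t=5/3 → R at (12,10/3); v=(-3,2)
5. t=1/3 → T at (11,4); v=(-3,-2)
6. t=2 → B at (5,0); v=(-3,2)
7. t=5/3 → L at (0,10/3); v=(3,2)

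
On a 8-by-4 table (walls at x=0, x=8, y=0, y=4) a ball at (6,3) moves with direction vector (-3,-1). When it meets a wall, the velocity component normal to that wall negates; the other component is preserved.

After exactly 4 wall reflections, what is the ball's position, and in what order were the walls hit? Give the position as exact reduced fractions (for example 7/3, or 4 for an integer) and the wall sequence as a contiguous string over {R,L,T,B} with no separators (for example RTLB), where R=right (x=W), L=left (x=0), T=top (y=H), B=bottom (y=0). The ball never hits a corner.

Final position: (1,4)
Wall sequence: LBRT

1. t=2 → L at (0,1); v=(3,-1)
2. t=1 → B at (3,0); v=(3,1)
3. t=5/3 → R at (8,5/3); v=(-3,1)
4. t=7/3 → T at (1,4); v=(-3,-1)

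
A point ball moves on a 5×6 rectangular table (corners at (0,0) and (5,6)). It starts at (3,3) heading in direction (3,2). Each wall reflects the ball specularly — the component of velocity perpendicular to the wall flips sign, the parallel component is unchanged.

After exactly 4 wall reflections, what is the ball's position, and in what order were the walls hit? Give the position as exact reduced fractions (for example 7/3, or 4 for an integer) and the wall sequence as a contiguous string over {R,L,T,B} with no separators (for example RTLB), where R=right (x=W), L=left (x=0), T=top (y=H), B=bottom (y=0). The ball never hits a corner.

1. t=2/3 → R at (5,13/3); v=(-3,2)
2. t=5/6 → T at (5/2,6); v=(-3,-2)
3. t=5/6 → L at (0,13/3); v=(3,-2)
4. t=5/3 → R at (5,1); v=(-3,-2)

Final position: (5,1)
Wall sequence: RTLR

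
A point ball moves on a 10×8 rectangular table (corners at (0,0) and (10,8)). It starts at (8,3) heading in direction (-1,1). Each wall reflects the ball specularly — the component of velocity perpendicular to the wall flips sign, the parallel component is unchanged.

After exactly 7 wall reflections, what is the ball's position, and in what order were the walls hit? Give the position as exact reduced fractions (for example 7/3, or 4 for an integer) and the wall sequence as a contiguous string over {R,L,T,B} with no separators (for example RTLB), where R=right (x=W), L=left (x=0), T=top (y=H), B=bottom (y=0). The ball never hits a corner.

1. t=5 → T at (3,8); v=(-1,-1)
2. t=3 → L at (0,5); v=(1,-1)
3. t=5 → B at (5,0); v=(1,1)
4. t=5 → R at (10,5); v=(-1,1)
5. t=3 → T at (7,8); v=(-1,-1)
6. t=7 → L at (0,1); v=(1,-1)
7. t=1 → B at (1,0); v=(1,1)

Final position: (1,0)
Wall sequence: TLBRTLB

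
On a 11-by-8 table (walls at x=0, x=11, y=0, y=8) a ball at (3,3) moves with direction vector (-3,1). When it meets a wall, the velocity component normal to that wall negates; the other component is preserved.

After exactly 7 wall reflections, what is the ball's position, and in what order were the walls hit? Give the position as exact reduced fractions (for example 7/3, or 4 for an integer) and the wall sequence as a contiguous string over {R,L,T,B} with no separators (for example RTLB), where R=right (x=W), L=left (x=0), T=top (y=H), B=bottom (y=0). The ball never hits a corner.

1. t=1 → L at (0,4); v=(3,1)
2. t=11/3 → R at (11,23/3); v=(-3,1)
3. t=1/3 → T at (10,8); v=(-3,-1)
4. t=10/3 → L at (0,14/3); v=(3,-1)
5. t=11/3 → R at (11,1); v=(-3,-1)
6. t=1 → B at (8,0); v=(-3,1)
7. t=8/3 → L at (0,8/3); v=(3,1)

Final position: (0,8/3)
Wall sequence: LRTLRBL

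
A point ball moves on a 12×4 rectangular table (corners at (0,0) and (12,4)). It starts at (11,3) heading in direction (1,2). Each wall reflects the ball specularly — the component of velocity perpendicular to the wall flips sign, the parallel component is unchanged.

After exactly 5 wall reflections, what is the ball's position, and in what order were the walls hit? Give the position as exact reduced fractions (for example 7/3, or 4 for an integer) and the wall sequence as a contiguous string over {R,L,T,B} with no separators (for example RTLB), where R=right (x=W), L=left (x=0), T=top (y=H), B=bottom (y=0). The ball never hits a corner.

Final position: (13/2,0)
Wall sequence: TRBTB

1. t=1/2 → T at (23/2,4); v=(1,-2)
2. t=1/2 → R at (12,3); v=(-1,-2)
3. t=3/2 → B at (21/2,0); v=(-1,2)
4. t=2 → T at (17/2,4); v=(-1,-2)
5. t=2 → B at (13/2,0); v=(-1,2)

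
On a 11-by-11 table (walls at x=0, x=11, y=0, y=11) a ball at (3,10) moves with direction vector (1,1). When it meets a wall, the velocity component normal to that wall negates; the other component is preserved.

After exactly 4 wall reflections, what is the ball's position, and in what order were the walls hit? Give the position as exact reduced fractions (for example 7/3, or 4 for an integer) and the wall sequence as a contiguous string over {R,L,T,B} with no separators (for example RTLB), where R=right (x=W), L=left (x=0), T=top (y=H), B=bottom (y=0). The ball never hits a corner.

1. t=1 → T at (4,11); v=(1,-1)
2. t=7 → R at (11,4); v=(-1,-1)
3. t=4 → B at (7,0); v=(-1,1)
4. t=7 → L at (0,7); v=(1,1)

Final position: (0,7)
Wall sequence: TRBL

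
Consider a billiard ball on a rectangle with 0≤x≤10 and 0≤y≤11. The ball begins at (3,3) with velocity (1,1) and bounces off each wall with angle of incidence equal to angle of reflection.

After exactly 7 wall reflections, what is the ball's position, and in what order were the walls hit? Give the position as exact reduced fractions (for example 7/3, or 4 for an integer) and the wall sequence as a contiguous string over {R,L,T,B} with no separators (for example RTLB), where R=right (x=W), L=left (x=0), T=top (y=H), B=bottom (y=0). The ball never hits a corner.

1. t=7 → R at (10,10); v=(-1,1)
2. t=1 → T at (9,11); v=(-1,-1)
3. t=9 → L at (0,2); v=(1,-1)
4. t=2 → B at (2,0); v=(1,1)
5. t=8 → R at (10,8); v=(-1,1)
6. t=3 → T at (7,11); v=(-1,-1)
7. t=7 → L at (0,4); v=(1,-1)

Final position: (0,4)
Wall sequence: RTLBRTL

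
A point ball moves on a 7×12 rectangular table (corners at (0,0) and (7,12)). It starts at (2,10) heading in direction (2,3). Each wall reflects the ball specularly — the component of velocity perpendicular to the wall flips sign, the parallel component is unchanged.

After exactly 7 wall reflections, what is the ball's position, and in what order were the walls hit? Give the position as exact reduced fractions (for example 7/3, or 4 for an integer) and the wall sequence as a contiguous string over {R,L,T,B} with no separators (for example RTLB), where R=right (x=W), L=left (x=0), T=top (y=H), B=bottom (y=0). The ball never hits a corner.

1. t=2/3 → T at (10/3,12); v=(2,-3)
2. t=11/6 → R at (7,13/2); v=(-2,-3)
3. t=13/6 → B at (8/3,0); v=(-2,3)
4. t=4/3 → L at (0,4); v=(2,3)
5. t=8/3 → T at (16/3,12); v=(2,-3)
6. t=5/6 → R at (7,19/2); v=(-2,-3)
7. t=19/6 → B at (2/3,0); v=(-2,3)

Final position: (2/3,0)
Wall sequence: TRBLTRB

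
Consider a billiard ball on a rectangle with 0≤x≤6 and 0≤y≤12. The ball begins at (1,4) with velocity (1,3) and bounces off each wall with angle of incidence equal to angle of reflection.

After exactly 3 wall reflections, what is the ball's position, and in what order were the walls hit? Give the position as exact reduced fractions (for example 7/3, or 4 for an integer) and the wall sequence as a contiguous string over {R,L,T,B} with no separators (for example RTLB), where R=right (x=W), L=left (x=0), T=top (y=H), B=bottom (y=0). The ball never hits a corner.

1. t=8/3 → T at (11/3,12); v=(1,-3)
2. t=7/3 → R at (6,5); v=(-1,-3)
3. t=5/3 → B at (13/3,0); v=(-1,3)

Final position: (13/3,0)
Wall sequence: TRB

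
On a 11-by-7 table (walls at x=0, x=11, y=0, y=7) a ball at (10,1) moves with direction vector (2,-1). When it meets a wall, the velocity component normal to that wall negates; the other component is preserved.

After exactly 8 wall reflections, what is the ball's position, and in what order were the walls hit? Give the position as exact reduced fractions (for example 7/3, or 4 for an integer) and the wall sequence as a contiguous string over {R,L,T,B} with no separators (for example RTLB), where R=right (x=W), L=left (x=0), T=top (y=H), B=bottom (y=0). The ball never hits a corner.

Final position: (10,7)
Wall sequence: RBLTRBLT

1. t=1/2 → R at (11,1/2); v=(-2,-1)
2. t=1/2 → B at (10,0); v=(-2,1)
3. t=5 → L at (0,5); v=(2,1)
4. t=2 → T at (4,7); v=(2,-1)
5. t=7/2 → R at (11,7/2); v=(-2,-1)
6. t=7/2 → B at (4,0); v=(-2,1)
7. t=2 → L at (0,2); v=(2,1)
8. t=5 → T at (10,7); v=(2,-1)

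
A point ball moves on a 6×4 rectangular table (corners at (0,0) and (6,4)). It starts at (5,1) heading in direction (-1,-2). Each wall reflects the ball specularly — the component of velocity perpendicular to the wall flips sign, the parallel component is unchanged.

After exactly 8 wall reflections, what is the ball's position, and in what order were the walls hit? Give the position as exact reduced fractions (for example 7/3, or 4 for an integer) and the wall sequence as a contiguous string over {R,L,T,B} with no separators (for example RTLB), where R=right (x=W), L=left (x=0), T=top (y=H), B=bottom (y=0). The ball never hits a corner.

1. t=1/2 → B at (9/2,0); v=(-1,2)
2. t=2 → T at (5/2,4); v=(-1,-2)
3. t=2 → B at (1/2,0); v=(-1,2)
4. t=1/2 → L at (0,1); v=(1,2)
5. t=3/2 → T at (3/2,4); v=(1,-2)
6. t=2 → B at (7/2,0); v=(1,2)
7. t=2 → T at (11/2,4); v=(1,-2)
8. t=1/2 → R at (6,3); v=(-1,-2)

Final position: (6,3)
Wall sequence: BTBLTBTR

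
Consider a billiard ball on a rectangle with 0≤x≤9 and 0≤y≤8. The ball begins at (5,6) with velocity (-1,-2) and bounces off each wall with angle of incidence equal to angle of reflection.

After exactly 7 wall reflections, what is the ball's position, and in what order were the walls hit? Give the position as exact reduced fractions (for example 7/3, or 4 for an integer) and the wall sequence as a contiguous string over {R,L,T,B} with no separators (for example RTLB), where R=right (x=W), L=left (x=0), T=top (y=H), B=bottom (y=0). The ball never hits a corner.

Final position: (4,0)
Wall sequence: BLTBRTB

1. t=3 → B at (2,0); v=(-1,2)
2. t=2 → L at (0,4); v=(1,2)
3. t=2 → T at (2,8); v=(1,-2)
4. t=4 → B at (6,0); v=(1,2)
5. t=3 → R at (9,6); v=(-1,2)
6. t=1 → T at (8,8); v=(-1,-2)
7. t=4 → B at (4,0); v=(-1,2)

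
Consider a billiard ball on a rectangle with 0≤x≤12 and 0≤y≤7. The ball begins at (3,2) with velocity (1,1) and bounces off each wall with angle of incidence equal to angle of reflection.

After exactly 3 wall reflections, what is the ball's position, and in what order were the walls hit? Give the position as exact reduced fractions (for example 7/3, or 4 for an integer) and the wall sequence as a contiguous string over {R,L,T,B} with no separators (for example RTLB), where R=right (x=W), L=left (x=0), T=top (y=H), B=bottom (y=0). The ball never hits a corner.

1. t=5 → T at (8,7); v=(1,-1)
2. t=4 → R at (12,3); v=(-1,-1)
3. t=3 → B at (9,0); v=(-1,1)

Final position: (9,0)
Wall sequence: TRB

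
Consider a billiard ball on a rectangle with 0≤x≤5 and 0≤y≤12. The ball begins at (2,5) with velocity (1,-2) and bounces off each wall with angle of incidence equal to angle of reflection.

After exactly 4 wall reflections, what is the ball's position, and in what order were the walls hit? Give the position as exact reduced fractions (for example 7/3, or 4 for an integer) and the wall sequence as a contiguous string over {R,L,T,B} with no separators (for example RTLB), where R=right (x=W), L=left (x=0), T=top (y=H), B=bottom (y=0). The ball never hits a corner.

1. t=5/2 → B at (9/2,0); v=(1,2)
2. t=1/2 → R at (5,1); v=(-1,2)
3. t=5 → L at (0,11); v=(1,2)
4. t=1/2 → T at (1/2,12); v=(1,-2)

Final position: (1/2,12)
Wall sequence: BRLT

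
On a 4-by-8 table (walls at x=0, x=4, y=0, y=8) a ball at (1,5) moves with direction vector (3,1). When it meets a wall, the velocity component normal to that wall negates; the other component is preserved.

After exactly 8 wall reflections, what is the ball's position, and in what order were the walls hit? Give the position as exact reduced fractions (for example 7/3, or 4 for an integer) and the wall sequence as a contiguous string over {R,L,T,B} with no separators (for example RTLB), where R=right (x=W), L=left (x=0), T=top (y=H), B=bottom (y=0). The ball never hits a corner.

1. t=1 → R at (4,6); v=(-3,1)
2. t=4/3 → L at (0,22/3); v=(3,1)
3. t=2/3 → T at (2,8); v=(3,-1)
4. t=2/3 → R at (4,22/3); v=(-3,-1)
5. t=4/3 → L at (0,6); v=(3,-1)
6. t=4/3 → R at (4,14/3); v=(-3,-1)
7. t=4/3 → L at (0,10/3); v=(3,-1)
8. t=4/3 → R at (4,2); v=(-3,-1)

Final position: (4,2)
Wall sequence: RLTRLRLR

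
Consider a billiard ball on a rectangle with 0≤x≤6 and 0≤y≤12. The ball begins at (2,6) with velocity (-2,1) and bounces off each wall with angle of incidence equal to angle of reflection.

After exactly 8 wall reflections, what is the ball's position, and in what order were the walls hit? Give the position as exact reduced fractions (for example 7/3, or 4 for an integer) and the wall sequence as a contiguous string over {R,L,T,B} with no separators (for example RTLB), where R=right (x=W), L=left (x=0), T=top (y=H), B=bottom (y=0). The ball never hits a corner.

Final position: (2,0)
Wall sequence: LRTLRLRB

1. t=1 → L at (0,7); v=(2,1)
2. t=3 → R at (6,10); v=(-2,1)
3. t=2 → T at (2,12); v=(-2,-1)
4. t=1 → L at (0,11); v=(2,-1)
5. t=3 → R at (6,8); v=(-2,-1)
6. t=3 → L at (0,5); v=(2,-1)
7. t=3 → R at (6,2); v=(-2,-1)
8. t=2 → B at (2,0); v=(-2,1)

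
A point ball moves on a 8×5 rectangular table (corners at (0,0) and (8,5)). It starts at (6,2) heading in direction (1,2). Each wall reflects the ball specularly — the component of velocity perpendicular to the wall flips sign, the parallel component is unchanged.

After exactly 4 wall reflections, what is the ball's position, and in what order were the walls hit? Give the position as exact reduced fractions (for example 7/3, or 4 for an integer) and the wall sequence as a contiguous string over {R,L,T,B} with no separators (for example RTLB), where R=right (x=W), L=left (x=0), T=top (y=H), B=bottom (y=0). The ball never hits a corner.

Final position: (7/2,5)
Wall sequence: TRBT

1. t=3/2 → T at (15/2,5); v=(1,-2)
2. t=1/2 → R at (8,4); v=(-1,-2)
3. t=2 → B at (6,0); v=(-1,2)
4. t=5/2 → T at (7/2,5); v=(-1,-2)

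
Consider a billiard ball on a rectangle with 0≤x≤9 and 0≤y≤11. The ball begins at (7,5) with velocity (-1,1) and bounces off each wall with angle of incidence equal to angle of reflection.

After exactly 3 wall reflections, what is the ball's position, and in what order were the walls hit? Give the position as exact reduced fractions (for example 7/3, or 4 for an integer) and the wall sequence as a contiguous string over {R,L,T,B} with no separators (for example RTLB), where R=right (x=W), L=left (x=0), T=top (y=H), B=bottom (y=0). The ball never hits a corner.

1. t=6 → T at (1,11); v=(-1,-1)
2. t=1 → L at (0,10); v=(1,-1)
3. t=9 → R at (9,1); v=(-1,-1)

Final position: (9,1)
Wall sequence: TLR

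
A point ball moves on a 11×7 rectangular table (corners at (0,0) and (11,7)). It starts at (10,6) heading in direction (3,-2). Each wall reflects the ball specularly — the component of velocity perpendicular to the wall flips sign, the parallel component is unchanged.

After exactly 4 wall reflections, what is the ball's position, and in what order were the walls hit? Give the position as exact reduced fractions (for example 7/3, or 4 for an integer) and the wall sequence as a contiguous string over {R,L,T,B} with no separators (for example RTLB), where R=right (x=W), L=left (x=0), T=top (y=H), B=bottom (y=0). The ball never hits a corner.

Final position: (15/2,7)
Wall sequence: RBLT

1. t=1/3 → R at (11,16/3); v=(-3,-2)
2. t=8/3 → B at (3,0); v=(-3,2)
3. t=1 → L at (0,2); v=(3,2)
4. t=5/2 → T at (15/2,7); v=(3,-2)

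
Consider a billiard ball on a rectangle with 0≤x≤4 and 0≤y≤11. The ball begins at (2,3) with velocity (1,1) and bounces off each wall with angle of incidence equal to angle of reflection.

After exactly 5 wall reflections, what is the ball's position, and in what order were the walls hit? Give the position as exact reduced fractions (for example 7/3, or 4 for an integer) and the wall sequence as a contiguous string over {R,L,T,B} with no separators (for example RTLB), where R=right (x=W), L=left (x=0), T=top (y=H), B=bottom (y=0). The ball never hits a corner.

1. t=2 → R at (4,5); v=(-1,1)
2. t=4 → L at (0,9); v=(1,1)
3. t=2 → T at (2,11); v=(1,-1)
4. t=2 → R at (4,9); v=(-1,-1)
5. t=4 → L at (0,5); v=(1,-1)

Final position: (0,5)
Wall sequence: RLTRL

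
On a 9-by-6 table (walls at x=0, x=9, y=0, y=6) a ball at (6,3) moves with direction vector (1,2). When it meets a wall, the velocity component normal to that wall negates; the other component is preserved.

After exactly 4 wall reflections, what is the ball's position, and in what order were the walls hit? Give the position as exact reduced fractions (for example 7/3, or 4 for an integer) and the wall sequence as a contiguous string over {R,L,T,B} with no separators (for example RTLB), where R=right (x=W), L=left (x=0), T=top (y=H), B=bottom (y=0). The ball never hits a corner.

1. t=3/2 → T at (15/2,6); v=(1,-2)
2. t=3/2 → R at (9,3); v=(-1,-2)
3. t=3/2 → B at (15/2,0); v=(-1,2)
4. t=3 → T at (9/2,6); v=(-1,-2)

Final position: (9/2,6)
Wall sequence: TRBT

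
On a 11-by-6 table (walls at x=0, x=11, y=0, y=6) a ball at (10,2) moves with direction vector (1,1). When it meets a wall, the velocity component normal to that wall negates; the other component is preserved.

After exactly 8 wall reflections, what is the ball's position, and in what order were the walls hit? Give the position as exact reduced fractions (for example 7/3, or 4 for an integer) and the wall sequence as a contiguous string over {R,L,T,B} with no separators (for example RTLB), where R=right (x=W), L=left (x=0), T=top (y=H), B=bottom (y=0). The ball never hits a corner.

1. t=1 → R at (11,3); v=(-1,1)
2. t=3 → T at (8,6); v=(-1,-1)
3. t=6 → B at (2,0); v=(-1,1)
4. t=2 → L at (0,2); v=(1,1)
5. t=4 → T at (4,6); v=(1,-1)
6. t=6 → B at (10,0); v=(1,1)
7. t=1 → R at (11,1); v=(-1,1)
8. t=5 → T at (6,6); v=(-1,-1)

Final position: (6,6)
Wall sequence: RTBLTBRT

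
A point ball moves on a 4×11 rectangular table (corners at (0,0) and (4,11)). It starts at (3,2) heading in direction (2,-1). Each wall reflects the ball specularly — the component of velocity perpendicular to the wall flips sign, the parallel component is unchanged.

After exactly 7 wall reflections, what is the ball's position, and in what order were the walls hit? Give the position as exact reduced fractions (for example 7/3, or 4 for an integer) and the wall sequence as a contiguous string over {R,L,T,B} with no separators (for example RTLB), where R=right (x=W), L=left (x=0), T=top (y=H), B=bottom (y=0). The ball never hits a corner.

Final position: (0,17/2)
Wall sequence: RBLRLRL

1. t=1/2 → R at (4,3/2); v=(-2,-1)
2. t=3/2 → B at (1,0); v=(-2,1)
3. t=1/2 → L at (0,1/2); v=(2,1)
4. t=2 → R at (4,5/2); v=(-2,1)
5. t=2 → L at (0,9/2); v=(2,1)
6. t=2 → R at (4,13/2); v=(-2,1)
7. t=2 → L at (0,17/2); v=(2,1)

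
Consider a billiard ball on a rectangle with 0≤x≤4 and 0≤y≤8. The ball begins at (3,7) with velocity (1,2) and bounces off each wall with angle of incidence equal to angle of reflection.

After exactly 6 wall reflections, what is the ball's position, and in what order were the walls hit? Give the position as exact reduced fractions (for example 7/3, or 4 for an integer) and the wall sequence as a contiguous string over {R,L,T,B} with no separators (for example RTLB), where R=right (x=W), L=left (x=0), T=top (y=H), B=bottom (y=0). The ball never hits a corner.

1. t=1/2 → T at (7/2,8); v=(1,-2)
2. t=1/2 → R at (4,7); v=(-1,-2)
3. t=7/2 → B at (1/2,0); v=(-1,2)
4. t=1/2 → L at (0,1); v=(1,2)
5. t=7/2 → T at (7/2,8); v=(1,-2)
6. t=1/2 → R at (4,7); v=(-1,-2)

Final position: (4,7)
Wall sequence: TRBLTR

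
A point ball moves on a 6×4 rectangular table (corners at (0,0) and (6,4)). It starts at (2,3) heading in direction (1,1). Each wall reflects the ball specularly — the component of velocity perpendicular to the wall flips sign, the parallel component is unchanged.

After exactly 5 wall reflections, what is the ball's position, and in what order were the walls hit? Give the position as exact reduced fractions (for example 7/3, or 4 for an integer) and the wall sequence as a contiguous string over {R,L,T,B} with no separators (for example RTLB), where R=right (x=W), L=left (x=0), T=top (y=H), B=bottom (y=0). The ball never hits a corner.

Final position: (0,3)
Wall sequence: TRBTL

1. t=1 → T at (3,4); v=(1,-1)
2. t=3 → R at (6,1); v=(-1,-1)
3. t=1 → B at (5,0); v=(-1,1)
4. t=4 → T at (1,4); v=(-1,-1)
5. t=1 → L at (0,3); v=(1,-1)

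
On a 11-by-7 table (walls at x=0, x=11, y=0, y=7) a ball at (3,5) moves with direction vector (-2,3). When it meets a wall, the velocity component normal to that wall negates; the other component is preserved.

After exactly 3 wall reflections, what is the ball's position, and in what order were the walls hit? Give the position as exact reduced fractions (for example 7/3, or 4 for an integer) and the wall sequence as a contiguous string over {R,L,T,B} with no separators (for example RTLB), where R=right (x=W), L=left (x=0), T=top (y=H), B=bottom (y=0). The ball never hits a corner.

1. t=2/3 → T at (5/3,7); v=(-2,-3)
2. t=5/6 → L at (0,9/2); v=(2,-3)
3. t=3/2 → B at (3,0); v=(2,3)

Final position: (3,0)
Wall sequence: TLB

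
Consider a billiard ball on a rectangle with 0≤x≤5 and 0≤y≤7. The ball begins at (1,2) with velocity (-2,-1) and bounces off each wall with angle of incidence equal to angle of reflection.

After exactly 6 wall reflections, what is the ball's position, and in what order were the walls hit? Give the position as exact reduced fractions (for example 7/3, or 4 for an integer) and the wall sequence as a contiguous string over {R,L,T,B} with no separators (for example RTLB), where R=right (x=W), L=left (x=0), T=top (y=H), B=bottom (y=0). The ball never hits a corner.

Final position: (3,7)
Wall sequence: LBRLRT

1. t=1/2 → L at (0,3/2); v=(2,-1)
2. t=3/2 → B at (3,0); v=(2,1)
3. t=1 → R at (5,1); v=(-2,1)
4. t=5/2 → L at (0,7/2); v=(2,1)
5. t=5/2 → R at (5,6); v=(-2,1)
6. t=1 → T at (3,7); v=(-2,-1)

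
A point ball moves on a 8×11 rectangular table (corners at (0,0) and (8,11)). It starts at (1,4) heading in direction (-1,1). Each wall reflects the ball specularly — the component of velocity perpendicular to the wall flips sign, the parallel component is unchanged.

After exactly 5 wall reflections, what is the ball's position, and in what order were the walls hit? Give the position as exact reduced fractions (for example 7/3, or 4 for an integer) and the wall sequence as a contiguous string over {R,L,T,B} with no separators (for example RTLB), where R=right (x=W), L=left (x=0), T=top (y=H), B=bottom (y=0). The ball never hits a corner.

Final position: (1,0)
Wall sequence: LTRLB

1. t=1 → L at (0,5); v=(1,1)
2. t=6 → T at (6,11); v=(1,-1)
3. t=2 → R at (8,9); v=(-1,-1)
4. t=8 → L at (0,1); v=(1,-1)
5. t=1 → B at (1,0); v=(1,1)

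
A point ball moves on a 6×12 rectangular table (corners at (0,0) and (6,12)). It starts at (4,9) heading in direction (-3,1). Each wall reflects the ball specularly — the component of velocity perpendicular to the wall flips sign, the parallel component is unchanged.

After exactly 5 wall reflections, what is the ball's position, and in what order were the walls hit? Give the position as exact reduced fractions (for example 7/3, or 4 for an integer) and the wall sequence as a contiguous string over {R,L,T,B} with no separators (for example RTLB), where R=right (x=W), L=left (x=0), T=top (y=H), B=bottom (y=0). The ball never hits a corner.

Final position: (6,23/3)
Wall sequence: LTRLR

1. t=4/3 → L at (0,31/3); v=(3,1)
2. t=5/3 → T at (5,12); v=(3,-1)
3. t=1/3 → R at (6,35/3); v=(-3,-1)
4. t=2 → L at (0,29/3); v=(3,-1)
5. t=2 → R at (6,23/3); v=(-3,-1)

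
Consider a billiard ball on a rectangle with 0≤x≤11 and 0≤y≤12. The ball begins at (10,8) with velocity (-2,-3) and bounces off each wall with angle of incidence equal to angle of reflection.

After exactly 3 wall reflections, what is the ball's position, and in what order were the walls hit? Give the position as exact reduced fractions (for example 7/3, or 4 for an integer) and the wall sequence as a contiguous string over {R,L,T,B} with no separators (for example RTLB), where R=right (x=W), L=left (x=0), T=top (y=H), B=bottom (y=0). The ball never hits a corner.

1. t=8/3 → B at (14/3,0); v=(-2,3)
2. t=7/3 → L at (0,7); v=(2,3)
3. t=5/3 → T at (10/3,12); v=(2,-3)

Final position: (10/3,12)
Wall sequence: BLT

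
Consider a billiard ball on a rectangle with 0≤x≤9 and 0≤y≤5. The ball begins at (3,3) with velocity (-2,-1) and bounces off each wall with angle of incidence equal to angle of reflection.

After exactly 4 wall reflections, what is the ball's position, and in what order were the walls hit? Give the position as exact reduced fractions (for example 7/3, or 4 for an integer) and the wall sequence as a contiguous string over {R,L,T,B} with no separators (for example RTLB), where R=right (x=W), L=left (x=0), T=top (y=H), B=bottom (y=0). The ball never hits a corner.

Final position: (5,5)
Wall sequence: LBRT

1. t=3/2 → L at (0,3/2); v=(2,-1)
2. t=3/2 → B at (3,0); v=(2,1)
3. t=3 → R at (9,3); v=(-2,1)
4. t=2 → T at (5,5); v=(-2,-1)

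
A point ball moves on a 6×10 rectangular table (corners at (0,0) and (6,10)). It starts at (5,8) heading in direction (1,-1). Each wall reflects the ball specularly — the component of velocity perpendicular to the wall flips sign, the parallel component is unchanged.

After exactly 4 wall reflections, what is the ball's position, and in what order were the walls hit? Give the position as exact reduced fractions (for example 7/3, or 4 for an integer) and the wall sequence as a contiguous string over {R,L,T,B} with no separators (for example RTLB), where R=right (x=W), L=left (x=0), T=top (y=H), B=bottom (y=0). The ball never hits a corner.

Final position: (6,5)
Wall sequence: RLBR

1. t=1 → R at (6,7); v=(-1,-1)
2. t=6 → L at (0,1); v=(1,-1)
3. t=1 → B at (1,0); v=(1,1)
4. t=5 → R at (6,5); v=(-1,1)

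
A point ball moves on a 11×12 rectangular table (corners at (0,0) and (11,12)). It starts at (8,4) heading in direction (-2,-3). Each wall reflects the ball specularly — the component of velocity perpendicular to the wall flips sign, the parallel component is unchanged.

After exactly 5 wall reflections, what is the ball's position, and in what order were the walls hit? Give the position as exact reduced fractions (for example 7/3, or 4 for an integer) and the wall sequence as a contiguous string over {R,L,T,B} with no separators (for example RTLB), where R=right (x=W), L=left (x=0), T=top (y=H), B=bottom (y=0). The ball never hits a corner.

1. t=4/3 → B at (16/3,0); v=(-2,3)
2. t=8/3 → L at (0,8); v=(2,3)
3. t=4/3 → T at (8/3,12); v=(2,-3)
4. t=4 → B at (32/3,0); v=(2,3)
5. t=1/6 → R at (11,1/2); v=(-2,3)

Final position: (11,1/2)
Wall sequence: BLTBR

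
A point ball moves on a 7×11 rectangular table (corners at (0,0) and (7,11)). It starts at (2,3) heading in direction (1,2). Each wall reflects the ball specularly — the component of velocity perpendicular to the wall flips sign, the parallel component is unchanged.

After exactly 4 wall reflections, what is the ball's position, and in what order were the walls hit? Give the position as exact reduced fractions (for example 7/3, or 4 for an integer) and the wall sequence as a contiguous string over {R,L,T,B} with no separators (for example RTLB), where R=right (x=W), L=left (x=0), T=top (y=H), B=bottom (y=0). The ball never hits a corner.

1. t=4 → T at (6,11); v=(1,-2)
2. t=1 → R at (7,9); v=(-1,-2)
3. t=9/2 → B at (5/2,0); v=(-1,2)
4. t=5/2 → L at (0,5); v=(1,2)

Final position: (0,5)
Wall sequence: TRBL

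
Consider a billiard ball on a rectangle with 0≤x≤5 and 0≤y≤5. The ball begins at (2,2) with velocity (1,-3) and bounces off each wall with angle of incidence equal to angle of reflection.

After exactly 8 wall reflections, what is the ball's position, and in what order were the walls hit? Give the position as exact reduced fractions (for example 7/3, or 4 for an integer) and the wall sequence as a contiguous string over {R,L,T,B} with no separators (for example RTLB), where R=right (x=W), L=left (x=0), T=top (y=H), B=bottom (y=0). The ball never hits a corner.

Final position: (1,5)
Wall sequence: BTRBTBLT

1. t=2/3 → B at (8/3,0); v=(1,3)
2. t=5/3 → T at (13/3,5); v=(1,-3)
3. t=2/3 → R at (5,3); v=(-1,-3)
4. t=1 → B at (4,0); v=(-1,3)
5. t=5/3 → T at (7/3,5); v=(-1,-3)
6. t=5/3 → B at (2/3,0); v=(-1,3)
7. t=2/3 → L at (0,2); v=(1,3)
8. t=1 → T at (1,5); v=(1,-3)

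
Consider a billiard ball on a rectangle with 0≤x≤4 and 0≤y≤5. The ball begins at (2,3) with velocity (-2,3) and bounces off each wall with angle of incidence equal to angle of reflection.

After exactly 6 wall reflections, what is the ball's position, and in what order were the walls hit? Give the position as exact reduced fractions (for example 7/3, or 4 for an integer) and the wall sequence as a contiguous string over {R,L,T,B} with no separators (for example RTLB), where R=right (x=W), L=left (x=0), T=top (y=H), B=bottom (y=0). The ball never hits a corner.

Final position: (0,2)
Wall sequence: TLBRTL

1. t=2/3 → T at (2/3,5); v=(-2,-3)
2. t=1/3 → L at (0,4); v=(2,-3)
3. t=4/3 → B at (8/3,0); v=(2,3)
4. t=2/3 → R at (4,2); v=(-2,3)
5. t=1 → T at (2,5); v=(-2,-3)
6. t=1 → L at (0,2); v=(2,-3)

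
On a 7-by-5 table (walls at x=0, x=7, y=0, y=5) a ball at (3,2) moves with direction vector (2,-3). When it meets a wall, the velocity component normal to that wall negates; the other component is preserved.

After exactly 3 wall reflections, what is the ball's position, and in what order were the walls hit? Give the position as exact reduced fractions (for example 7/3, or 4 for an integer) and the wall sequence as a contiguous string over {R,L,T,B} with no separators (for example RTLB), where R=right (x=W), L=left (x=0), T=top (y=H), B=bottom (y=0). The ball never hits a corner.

Final position: (19/3,5)
Wall sequence: BRT

1. t=2/3 → B at (13/3,0); v=(2,3)
2. t=4/3 → R at (7,4); v=(-2,3)
3. t=1/3 → T at (19/3,5); v=(-2,-3)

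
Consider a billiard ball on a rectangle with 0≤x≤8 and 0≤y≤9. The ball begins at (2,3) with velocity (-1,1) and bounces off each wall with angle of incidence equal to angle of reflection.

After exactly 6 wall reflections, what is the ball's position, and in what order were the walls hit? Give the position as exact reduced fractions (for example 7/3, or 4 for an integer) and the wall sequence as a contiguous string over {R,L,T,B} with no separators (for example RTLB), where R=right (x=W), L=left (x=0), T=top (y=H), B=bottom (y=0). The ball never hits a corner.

Final position: (6,9)
Wall sequence: LTRBLT

1. t=2 → L at (0,5); v=(1,1)
2. t=4 → T at (4,9); v=(1,-1)
3. t=4 → R at (8,5); v=(-1,-1)
4. t=5 → B at (3,0); v=(-1,1)
5. t=3 → L at (0,3); v=(1,1)
6. t=6 → T at (6,9); v=(1,-1)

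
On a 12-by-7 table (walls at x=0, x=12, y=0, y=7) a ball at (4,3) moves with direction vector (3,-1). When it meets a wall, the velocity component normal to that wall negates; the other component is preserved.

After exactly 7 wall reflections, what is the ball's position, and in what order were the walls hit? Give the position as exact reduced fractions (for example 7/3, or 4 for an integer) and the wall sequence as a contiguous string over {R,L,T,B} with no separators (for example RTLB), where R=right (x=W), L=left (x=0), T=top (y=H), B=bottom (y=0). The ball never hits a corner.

Final position: (7,0)
Wall sequence: RBLTRLB

1. t=8/3 → R at (12,1/3); v=(-3,-1)
2. t=1/3 → B at (11,0); v=(-3,1)
3. t=11/3 → L at (0,11/3); v=(3,1)
4. t=10/3 → T at (10,7); v=(3,-1)
5. t=2/3 → R at (12,19/3); v=(-3,-1)
6. t=4 → L at (0,7/3); v=(3,-1)
7. t=7/3 → B at (7,0); v=(3,1)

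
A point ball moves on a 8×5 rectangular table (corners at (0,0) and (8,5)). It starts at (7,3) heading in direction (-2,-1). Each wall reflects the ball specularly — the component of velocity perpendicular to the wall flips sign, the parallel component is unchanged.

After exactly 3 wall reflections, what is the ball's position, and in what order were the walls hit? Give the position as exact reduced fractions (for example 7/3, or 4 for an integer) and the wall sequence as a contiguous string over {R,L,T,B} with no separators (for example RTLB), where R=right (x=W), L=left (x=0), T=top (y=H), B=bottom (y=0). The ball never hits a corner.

Final position: (8,9/2)
Wall sequence: BLR

1. t=3 → B at (1,0); v=(-2,1)
2. t=1/2 → L at (0,1/2); v=(2,1)
3. t=4 → R at (8,9/2); v=(-2,1)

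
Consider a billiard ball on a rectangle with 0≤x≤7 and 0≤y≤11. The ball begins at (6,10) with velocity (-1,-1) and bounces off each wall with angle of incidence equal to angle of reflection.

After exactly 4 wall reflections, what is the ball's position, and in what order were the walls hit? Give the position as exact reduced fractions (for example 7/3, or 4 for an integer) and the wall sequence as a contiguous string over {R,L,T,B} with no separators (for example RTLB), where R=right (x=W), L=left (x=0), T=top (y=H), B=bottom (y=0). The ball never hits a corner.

Final position: (0,10)
Wall sequence: LBRL

1. t=6 → L at (0,4); v=(1,-1)
2. t=4 → B at (4,0); v=(1,1)
3. t=3 → R at (7,3); v=(-1,1)
4. t=7 → L at (0,10); v=(1,1)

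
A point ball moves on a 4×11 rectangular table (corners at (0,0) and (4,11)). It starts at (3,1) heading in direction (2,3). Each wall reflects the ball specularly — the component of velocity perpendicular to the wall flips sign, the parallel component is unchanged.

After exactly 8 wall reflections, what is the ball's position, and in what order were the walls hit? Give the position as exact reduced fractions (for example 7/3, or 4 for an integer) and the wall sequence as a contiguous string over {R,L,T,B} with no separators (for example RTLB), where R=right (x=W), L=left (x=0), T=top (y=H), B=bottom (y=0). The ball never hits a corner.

Final position: (0,21/2)
Wall sequence: RLTRLBRL

1. t=1/2 → R at (4,5/2); v=(-2,3)
2. t=2 → L at (0,17/2); v=(2,3)
3. t=5/6 → T at (5/3,11); v=(2,-3)
4. t=7/6 → R at (4,15/2); v=(-2,-3)
5. t=2 → L at (0,3/2); v=(2,-3)
6. t=1/2 → B at (1,0); v=(2,3)
7. t=3/2 → R at (4,9/2); v=(-2,3)
8. t=2 → L at (0,21/2); v=(2,3)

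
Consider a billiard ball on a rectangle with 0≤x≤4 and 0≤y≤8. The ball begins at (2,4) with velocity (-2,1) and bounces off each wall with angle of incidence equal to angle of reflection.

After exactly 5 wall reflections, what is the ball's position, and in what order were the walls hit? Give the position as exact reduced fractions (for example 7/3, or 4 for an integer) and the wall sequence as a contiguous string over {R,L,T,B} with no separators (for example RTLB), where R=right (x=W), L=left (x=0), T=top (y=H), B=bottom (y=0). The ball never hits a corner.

Final position: (4,5)
Wall sequence: LRTLR

1. t=1 → L at (0,5); v=(2,1)
2. t=2 → R at (4,7); v=(-2,1)
3. t=1 → T at (2,8); v=(-2,-1)
4. t=1 → L at (0,7); v=(2,-1)
5. t=2 → R at (4,5); v=(-2,-1)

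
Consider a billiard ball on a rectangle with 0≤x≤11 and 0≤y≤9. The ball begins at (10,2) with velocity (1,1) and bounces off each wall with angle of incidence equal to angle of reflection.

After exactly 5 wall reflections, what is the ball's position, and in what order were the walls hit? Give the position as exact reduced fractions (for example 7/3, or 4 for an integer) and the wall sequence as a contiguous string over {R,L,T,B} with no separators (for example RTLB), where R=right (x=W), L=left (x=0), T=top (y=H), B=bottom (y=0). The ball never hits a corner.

Final position: (11,7)
Wall sequence: RTLBR

1. t=1 → R at (11,3); v=(-1,1)
2. t=6 → T at (5,9); v=(-1,-1)
3. t=5 → L at (0,4); v=(1,-1)
4. t=4 → B at (4,0); v=(1,1)
5. t=7 → R at (11,7); v=(-1,1)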